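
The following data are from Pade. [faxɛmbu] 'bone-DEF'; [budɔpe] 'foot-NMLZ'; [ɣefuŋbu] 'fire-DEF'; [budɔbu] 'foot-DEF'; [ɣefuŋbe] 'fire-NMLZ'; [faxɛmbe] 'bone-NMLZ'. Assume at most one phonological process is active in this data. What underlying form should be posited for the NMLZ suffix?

The NMLZ suffix surfaces as [-be] and [-pe], depending on the final segment of the stem.
By contrast the DEF suffix keeps its initial [b] throughout — that segment must be underlying.
The NMLZ suffix is therefore /-pe/ underlyingly, with post-nasal voicing: voiceless stops become voiced after a nasal.

/-pe/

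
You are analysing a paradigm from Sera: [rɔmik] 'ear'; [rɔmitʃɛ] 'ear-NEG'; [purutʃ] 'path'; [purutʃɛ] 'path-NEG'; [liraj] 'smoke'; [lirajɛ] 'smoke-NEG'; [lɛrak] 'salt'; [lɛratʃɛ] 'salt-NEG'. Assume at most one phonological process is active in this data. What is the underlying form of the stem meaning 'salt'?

In [lɛrak] and [lɛratʃɛ] the final segment of 'salt' alternates: [k] ~ [tʃ].
The stem 'path' ([purutʃ], [purutʃɛ]) shows [tʃ] unchanged in both environments, so [tʃ] cannot be basic with [k] derived in isolation.
The alternation reflects palatalization before a front vowel: /k/ becomes palato-alveolar [tʃ] before a front vowel. /k/ is underlying.

/lɛrak/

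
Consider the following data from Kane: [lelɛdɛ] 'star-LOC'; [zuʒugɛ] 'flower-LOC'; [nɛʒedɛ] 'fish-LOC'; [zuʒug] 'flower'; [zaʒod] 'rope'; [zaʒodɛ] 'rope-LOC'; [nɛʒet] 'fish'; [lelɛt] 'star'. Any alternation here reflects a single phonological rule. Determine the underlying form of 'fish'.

/nɛʒet/

'fish' shows [d] ~ [t] at the end of the stem ([nɛʒedɛ] vs [nɛʒet]).
If /d/ were underlying and a rule turned it into [t] in isolation, 'rope' would also alternate; but it has [d] in both [zaʒodɛ] and [zaʒod].
Therefore /t/ is basic and [d] is derived by intervocalic voicing (voiceless stops become voiced between vowels).
So 'fish' = /nɛʒet/.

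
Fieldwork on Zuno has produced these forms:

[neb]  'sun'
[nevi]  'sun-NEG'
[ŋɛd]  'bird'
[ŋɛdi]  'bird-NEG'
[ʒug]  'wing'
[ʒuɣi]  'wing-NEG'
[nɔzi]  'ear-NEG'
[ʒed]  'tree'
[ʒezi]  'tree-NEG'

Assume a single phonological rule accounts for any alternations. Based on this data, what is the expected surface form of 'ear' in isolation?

'tree' shows [d] ~ [z] at the end of the stem ([ʒed] vs [ʒezi]).
The stem 'bird' ([ŋɛd], [ŋɛdi]) shows [d] unchanged in both environments, so [d] cannot be basic with [z] derived before the NEG suffix.
The alternation reflects word-final hardening: voiced fricatives become stops word-finally. /z/ is underlying.
From [nɔzi] the stem 'ear' is /nɔz/; word-finally this yields [nɔd].

[nɔd]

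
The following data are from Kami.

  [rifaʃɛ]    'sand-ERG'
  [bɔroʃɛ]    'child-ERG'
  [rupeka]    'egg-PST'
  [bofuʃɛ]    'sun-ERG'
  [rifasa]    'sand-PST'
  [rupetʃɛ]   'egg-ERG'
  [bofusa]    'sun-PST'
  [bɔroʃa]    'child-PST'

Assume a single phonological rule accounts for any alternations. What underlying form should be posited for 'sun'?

'sun' shows [s] ~ [ʃ] at the end of the stem ([bofusa] vs [bofuʃɛ]).
But 'child' keeps [ʃ] in both environments ([bɔroʃa], [bɔroʃɛ]), so there is no rule changing /ʃ/ to [s] before the PST suffix.
Therefore /s/ is basic and [ʃ] is derived by palatalization before a front vowel (/k/ and /s/ become palato-alveolar [tʃ] and [ʃ] before a front vowel).

/bofus/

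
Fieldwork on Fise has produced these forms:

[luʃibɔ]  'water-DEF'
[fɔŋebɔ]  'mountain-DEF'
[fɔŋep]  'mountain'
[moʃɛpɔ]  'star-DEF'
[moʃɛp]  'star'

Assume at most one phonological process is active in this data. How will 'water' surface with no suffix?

[luʃip]

The root 'mountain' surfaces as [fɔŋebɔ] and [fɔŋep], with a stem-final [b] ~ [p] alternation.
But 'star' keeps [p] in both environments ([moʃɛpɔ], [moʃɛp]), so there is no rule changing /p/ to [b] before the DEF suffix.
So /b/ is underlying, and a rule of word-final obstruent devoicing — voiced obstruents become voiceless word-finally — gives [p].
The one attested form of 'water', [luʃibɔ], shows underlying /luʃib/. Applying the same rule word-finally gives [luʃip].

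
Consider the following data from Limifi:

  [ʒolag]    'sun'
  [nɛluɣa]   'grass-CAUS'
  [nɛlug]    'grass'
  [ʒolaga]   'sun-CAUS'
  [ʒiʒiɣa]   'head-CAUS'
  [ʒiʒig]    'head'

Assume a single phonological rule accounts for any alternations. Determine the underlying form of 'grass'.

/nɛluɣ/

The stem for 'grass' ends in [g] in [nɛlug] but [ɣ] in [nɛluɣa].
If /g/ were underlying and a rule turned it into [ɣ] before the CAUS suffix, 'sun' would also alternate; but it has [g] in both [ʒolag] and [ʒolaga].
The underlying segment must be /ɣ/; voiced fricatives become stops word-finally, yielding [g] there.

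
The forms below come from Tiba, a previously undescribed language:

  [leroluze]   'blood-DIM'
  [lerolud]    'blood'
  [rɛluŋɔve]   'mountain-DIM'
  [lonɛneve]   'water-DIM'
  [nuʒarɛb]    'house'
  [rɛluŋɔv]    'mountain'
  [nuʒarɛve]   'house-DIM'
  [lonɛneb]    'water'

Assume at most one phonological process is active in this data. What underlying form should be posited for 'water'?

The root 'water' surfaces as [lonɛneb] and [lonɛneve], with a stem-final [b] ~ [v] alternation.
But 'mountain' keeps [v] in both environments ([rɛluŋɔv], [rɛluŋɔve]), so there is no rule changing /v/ to [b] in isolation.
Therefore /b/ is basic and [v] is derived by intervocalic spirantization (voiced stops become fricatives between vowels).

/lonɛneb/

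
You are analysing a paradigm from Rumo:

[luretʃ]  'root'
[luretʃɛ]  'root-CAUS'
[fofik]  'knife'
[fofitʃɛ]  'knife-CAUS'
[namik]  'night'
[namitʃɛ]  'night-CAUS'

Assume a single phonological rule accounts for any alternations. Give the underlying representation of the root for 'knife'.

/fofik/

The root 'knife' surfaces as [fofik] and [fofitʃɛ], with a stem-final [k] ~ [tʃ] alternation.
Compare 'root', with invariant [tʃ] in [luretʃ] and [luretʃɛ]: an analysis with underlying /tʃ/ and a rule producing [k] in isolation would wrongly predict alternation here too.
So /k/ is underlying, and a rule of palatalization before a front vowel — /k/ becomes palato-alveolar [tʃ] before a front vowel — gives [tʃ].
So 'knife' = /fofik/.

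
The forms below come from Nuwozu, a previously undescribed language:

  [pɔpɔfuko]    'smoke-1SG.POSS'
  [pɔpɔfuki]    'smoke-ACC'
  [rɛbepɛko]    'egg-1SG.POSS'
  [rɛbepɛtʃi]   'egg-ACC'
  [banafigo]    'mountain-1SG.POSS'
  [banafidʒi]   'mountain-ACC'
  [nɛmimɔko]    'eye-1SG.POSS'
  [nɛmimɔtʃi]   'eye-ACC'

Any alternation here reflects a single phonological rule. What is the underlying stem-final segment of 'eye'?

/tʃ/

The root 'eye' surfaces as [nɛmimɔko] and [nɛmimɔtʃi], with a stem-final [k] ~ [tʃ] alternation.
The stem 'smoke' ([pɔpɔfuko], [pɔpɔfuki]) shows [k] unchanged in both environments, so [k] cannot be basic with [tʃ] derived before the ACC suffix.
Therefore /tʃ/ is basic and [k] is derived by depalatalization (palato-alveolar /tʃ/ and /dʒ/ become [k] and [g] when no front vowel follows).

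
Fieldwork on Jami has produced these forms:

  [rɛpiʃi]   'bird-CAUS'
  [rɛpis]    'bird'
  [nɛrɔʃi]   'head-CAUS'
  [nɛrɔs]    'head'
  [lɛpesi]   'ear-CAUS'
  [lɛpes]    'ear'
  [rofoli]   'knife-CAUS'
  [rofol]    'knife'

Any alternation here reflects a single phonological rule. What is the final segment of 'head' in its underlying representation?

The root 'head' surfaces as [nɛrɔʃi] and [nɛrɔs], with a stem-final [ʃ] ~ [s] alternation.
If /s/ were underlying and a rule turned it into [ʃ] before the CAUS suffix, 'ear' would also alternate; but it has [s] in both [lɛpesi] and [lɛpes].
The underlying segment must be /ʃ/; palato-alveolar /ʃ/ becomes [s] when no front vowel follows, yielding [s] there.

/ʃ/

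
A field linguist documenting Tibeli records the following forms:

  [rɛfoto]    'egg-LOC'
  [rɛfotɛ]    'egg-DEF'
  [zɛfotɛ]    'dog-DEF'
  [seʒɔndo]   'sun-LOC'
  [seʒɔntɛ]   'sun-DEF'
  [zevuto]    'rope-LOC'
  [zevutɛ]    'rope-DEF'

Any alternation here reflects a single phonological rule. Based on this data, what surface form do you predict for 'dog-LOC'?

The LOC suffix surfaces as [-do] and [-to], depending on the final segment of the stem.
By contrast the DEF suffix keeps its initial [t] throughout — that segment must be underlying.
The LOC suffix is therefore /-do/ underlyingly, with post-vocalic devoicing: voiced stops become voiceless after a vowel.
After 'dog', which ends in a vowel, the suffix surfaces as [-to], giving [zɛfoto].

[zɛfoto]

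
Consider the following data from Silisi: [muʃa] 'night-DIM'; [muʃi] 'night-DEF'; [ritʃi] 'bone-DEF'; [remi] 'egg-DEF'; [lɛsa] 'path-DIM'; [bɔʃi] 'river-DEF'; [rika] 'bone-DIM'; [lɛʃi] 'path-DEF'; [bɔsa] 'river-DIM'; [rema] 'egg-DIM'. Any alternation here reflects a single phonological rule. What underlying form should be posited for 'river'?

In [bɔʃi] and [bɔsa] the final segment of 'river' alternates: [ʃ] ~ [s].
If /ʃ/ were underlying and a rule turned it into [s] before the DIM suffix, 'night' would also alternate; but it has [ʃ] in both [muʃi] and [muʃa].
So /s/ is underlying, and a rule of palatalization before a front vowel — /k/ and /s/ become palato-alveolar [tʃ] and [ʃ] before a front vowel — gives [ʃ].
So 'river' = /bɔs/.

/bɔs/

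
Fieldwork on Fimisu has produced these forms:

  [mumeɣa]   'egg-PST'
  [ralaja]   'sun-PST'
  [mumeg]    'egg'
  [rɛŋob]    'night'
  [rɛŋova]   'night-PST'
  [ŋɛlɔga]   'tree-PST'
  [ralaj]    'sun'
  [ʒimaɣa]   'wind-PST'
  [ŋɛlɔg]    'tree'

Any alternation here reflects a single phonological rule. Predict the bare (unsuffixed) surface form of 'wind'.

'egg' shows [g] ~ [ɣ] at the end of the stem ([mumeg] vs [mumeɣa]).
Compare 'tree', with invariant [g] in [ŋɛlɔg] and [ŋɛlɔga]: an analysis with underlying /g/ and a rule producing [ɣ] before the PST suffix would wrongly predict alternation here too.
Therefore /ɣ/ is basic and [g] is derived by word-final hardening (voiced fricatives become stops word-finally).
From [ʒimaɣa] the stem 'wind' is /ʒimaɣ/; word-finally this yields [ʒimag].

[ʒimag]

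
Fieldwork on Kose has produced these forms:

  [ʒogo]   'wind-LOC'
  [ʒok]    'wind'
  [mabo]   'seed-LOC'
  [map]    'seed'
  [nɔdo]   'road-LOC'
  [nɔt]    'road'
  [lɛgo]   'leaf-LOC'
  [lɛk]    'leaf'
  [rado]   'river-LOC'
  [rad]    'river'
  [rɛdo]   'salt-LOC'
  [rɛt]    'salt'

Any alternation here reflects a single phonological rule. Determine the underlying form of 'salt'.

/rɛt/

The stem for 'salt' ends in [d] in [rɛdo] but [t] in [rɛt].
Compare 'river', with invariant [d] in [rado] and [rad]: an analysis with underlying /d/ and a rule producing [t] in isolation would wrongly predict alternation here too.
Therefore /t/ is basic and [d] is derived by intervocalic voicing (voiceless stops become voiced between vowels).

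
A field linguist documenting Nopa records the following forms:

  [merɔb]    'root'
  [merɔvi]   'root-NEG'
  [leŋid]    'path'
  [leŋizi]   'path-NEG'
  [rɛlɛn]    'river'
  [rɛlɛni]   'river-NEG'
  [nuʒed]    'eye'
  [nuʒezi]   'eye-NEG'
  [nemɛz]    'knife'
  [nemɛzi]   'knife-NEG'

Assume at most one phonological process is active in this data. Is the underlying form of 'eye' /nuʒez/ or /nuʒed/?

'eye' shows [d] ~ [z] at the end of the stem ([nuʒed] vs [nuʒezi]).
Compare 'knife', with invariant [z] in [nemɛz] and [nemɛzi]: an analysis with underlying /z/ and a rule producing [d] in isolation would wrongly predict alternation here too.
The underlying segment must be /d/; voiced stops become fricatives between vowels, yielding [z] there.

/nuʒed/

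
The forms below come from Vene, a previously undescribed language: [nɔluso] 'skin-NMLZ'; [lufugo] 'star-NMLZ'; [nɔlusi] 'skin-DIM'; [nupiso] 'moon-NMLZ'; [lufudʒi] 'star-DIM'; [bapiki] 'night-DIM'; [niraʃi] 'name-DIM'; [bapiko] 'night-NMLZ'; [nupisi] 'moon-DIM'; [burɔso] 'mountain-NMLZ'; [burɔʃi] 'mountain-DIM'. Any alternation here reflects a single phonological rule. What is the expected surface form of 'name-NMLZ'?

The stem for 'mountain' ends in [ʃ] in [burɔʃi] but [s] in [burɔso].
But 'skin' keeps [s] in both environments ([nɔlusi], [nɔluso]), so there is no rule changing /s/ to [ʃ] before the DIM suffix.
Therefore /ʃ/ is basic and [s] is derived by depalatalization (palato-alveolar /dʒ/ and /ʃ/ become [g] and [s] when no front vowel follows).
The one attested form of 'name', [niraʃi], shows underlying /niraʃ/. Applying the same rule when no front vowel follows gives [niraso].

[niraso]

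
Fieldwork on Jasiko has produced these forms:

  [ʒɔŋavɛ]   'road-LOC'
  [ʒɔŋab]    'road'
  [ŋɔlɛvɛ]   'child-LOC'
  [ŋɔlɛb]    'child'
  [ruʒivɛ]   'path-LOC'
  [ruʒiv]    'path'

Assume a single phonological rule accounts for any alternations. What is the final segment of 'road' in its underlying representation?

The stem for 'road' ends in [v] in [ʒɔŋavɛ] but [b] in [ʒɔŋab].
Compare 'path', with invariant [v] in [ruʒivɛ] and [ruʒiv]: an analysis with underlying /v/ and a rule producing [b] in isolation would wrongly predict alternation here too.
So /b/ is underlying, and a rule of intervocalic spirantization — voiced stops become fricatives between vowels — gives [v].

/b/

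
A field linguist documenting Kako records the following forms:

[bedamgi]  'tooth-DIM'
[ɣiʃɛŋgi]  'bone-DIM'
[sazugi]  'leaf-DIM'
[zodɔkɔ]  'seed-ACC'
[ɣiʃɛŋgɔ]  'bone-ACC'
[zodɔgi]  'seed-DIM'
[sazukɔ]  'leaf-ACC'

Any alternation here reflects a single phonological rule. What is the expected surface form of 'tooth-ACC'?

[bedamgɔ]

The ACC suffix surfaces as [-gɔ] and [-kɔ], depending on the final segment of the stem.
By contrast the DIM suffix keeps its initial [g] throughout — that segment must be underlying.
So the underlying form is /-kɔ/, and voiceless stops become voiced after a nasal.
After 'tooth', which ends in a nasal, the suffix surfaces as [-gɔ], giving [bedamgɔ].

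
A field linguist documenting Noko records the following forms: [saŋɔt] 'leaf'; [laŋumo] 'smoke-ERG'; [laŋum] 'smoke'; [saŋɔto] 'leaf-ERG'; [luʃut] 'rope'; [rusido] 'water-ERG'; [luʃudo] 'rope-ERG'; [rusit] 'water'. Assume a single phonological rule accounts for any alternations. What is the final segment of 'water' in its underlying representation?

/d/

The stem for 'water' ends in [d] in [rusido] but [t] in [rusit].
Compare 'leaf', with invariant [t] in [saŋɔto] and [saŋɔt]: an analysis with underlying /t/ and a rule producing [d] before the ERG suffix would wrongly predict alternation here too.
The alternation reflects word-final obstruent devoicing: voiced obstruents become voiceless word-finally. /d/ is underlying.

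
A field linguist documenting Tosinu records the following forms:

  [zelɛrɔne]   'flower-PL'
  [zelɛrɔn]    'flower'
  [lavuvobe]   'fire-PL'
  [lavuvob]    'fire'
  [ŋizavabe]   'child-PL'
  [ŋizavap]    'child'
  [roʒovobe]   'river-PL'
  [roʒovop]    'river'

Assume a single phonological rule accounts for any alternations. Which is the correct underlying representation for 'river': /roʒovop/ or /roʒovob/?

/roʒovop/

In [roʒovobe] and [roʒovop] the final segment of 'river' alternates: [b] ~ [p].
The stem 'fire' ([lavuvobe], [lavuvob]) shows [b] unchanged in both environments, so [b] cannot be basic with [p] derived in isolation.
The underlying segment must be /p/; voiceless stops become voiced between vowels, yielding [b] there.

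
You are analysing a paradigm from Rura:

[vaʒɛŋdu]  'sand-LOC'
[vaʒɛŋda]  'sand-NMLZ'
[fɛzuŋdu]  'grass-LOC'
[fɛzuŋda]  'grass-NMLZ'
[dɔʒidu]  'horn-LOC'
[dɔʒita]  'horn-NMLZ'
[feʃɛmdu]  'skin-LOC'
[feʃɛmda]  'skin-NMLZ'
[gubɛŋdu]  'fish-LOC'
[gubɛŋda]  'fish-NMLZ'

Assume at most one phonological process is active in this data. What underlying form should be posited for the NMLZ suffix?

/-ta/

The NMLZ morpheme has two allomorphs, [-da] and [-ta].
By contrast the LOC suffix keeps its initial [d] throughout — that segment must be underlying.
So the underlying form is /-ta/, and voiceless stops become voiced after a nasal.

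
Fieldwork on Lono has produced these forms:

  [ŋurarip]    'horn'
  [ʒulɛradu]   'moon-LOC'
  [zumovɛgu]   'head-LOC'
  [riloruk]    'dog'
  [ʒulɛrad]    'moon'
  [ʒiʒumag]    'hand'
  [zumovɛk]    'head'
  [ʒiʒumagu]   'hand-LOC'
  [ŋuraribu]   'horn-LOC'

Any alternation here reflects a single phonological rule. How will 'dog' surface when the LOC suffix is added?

The root 'head' surfaces as [zumovɛk] and [zumovɛgu], with a stem-final [k] ~ [g] alternation.
If /g/ were underlying and a rule turned it into [k] in isolation, 'hand' would also alternate; but it has [g] in both [ʒiʒumag] and [ʒiʒumagu].
Therefore /k/ is basic and [g] is derived by intervocalic voicing (voiceless stops become voiced between vowels).
From [riloruk] the stem 'dog' is /riloruk/; between vowels this yields [rilorugu].

[rilorugu]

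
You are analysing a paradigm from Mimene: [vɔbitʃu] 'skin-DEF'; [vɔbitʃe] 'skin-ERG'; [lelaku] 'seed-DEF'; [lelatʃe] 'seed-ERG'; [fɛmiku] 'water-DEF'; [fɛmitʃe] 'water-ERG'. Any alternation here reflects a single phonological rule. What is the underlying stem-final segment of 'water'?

'water' shows [k] ~ [tʃ] at the end of the stem ([fɛmiku] vs [fɛmitʃe]).
The stem 'skin' ([vɔbitʃu], [vɔbitʃe]) shows [tʃ] unchanged in both environments, so [tʃ] cannot be basic with [k] derived before the DEF suffix.
The alternation reflects palatalization before a front vowel: /k/ becomes palato-alveolar [tʃ] before a front vowel. /k/ is underlying.

/k/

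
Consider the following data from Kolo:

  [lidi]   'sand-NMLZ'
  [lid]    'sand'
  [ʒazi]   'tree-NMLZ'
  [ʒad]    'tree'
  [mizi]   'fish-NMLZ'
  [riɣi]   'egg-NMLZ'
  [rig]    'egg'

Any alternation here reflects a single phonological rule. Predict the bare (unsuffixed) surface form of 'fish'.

The root 'tree' surfaces as [ʒazi] and [ʒad], with a stem-final [z] ~ [d] alternation.
Compare 'sand', with invariant [d] in [lidi] and [lid]: an analysis with underlying /d/ and a rule producing [z] before the NMLZ suffix would wrongly predict alternation here too.
Therefore /z/ is basic and [d] is derived by word-final hardening (voiced fricatives become stops word-finally).
The one attested form of 'fish', [mizi], shows underlying /miz/. Applying the same rule word-finally gives [mid].

[mid]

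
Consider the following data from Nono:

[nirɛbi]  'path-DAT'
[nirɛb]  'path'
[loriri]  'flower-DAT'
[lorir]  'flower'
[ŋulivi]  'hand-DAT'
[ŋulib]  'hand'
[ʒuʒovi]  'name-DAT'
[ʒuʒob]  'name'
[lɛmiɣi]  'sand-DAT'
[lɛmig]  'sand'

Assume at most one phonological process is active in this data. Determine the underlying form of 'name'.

The stem for 'name' ends in [v] in [ʒuʒovi] but [b] in [ʒuʒob].
The stem 'path' ([nirɛbi], [nirɛb]) shows [b] unchanged in both environments, so [b] cannot be basic with [v] derived before the DAT suffix.
Therefore /v/ is basic and [b] is derived by word-final hardening (voiced fricatives become stops word-finally).
Hence 'name' is /ʒuʒov/ underlyingly.

/ʒuʒov/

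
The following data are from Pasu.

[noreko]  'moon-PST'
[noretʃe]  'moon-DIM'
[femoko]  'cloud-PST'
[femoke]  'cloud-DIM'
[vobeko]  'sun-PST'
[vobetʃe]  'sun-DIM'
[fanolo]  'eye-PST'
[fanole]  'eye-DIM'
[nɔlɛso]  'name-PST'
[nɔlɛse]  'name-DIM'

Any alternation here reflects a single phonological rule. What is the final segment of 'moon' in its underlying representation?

/tʃ/

The root 'moon' surfaces as [noreko] and [noretʃe], with a stem-final [k] ~ [tʃ] alternation.
If /k/ were underlying and a rule turned it into [tʃ] before the DIM suffix, 'cloud' would also alternate; but it has [k] in both [femoko] and [femoke].
Therefore /tʃ/ is basic and [k] is derived by depalatalization (palato-alveolar /tʃ/ becomes [k] when no front vowel follows).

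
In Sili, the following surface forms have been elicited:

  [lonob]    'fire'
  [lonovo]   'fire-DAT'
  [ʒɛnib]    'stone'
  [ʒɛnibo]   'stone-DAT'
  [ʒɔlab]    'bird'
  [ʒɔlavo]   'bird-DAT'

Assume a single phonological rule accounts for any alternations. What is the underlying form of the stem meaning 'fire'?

/lonov/

In [lonob] and [lonovo] the final segment of 'fire' alternates: [b] ~ [v].
But 'stone' keeps [b] in both environments ([ʒɛnib], [ʒɛnibo]), so there is no rule changing /b/ to [v] before the DAT suffix.
Therefore /v/ is basic and [b] is derived by word-final hardening (voiced fricatives become stops word-finally).
The underlying form of 'fire' is therefore /lonov/.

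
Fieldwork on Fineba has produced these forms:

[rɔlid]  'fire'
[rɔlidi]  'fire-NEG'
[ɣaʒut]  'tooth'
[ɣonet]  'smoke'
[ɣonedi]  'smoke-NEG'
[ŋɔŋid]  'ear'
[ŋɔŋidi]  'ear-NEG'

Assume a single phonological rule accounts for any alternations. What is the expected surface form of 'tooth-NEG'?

The stem for 'smoke' ends in [t] in [ɣonet] but [d] in [ɣonedi].
Compare 'fire', with invariant [d] in [rɔlid] and [rɔlidi]: an analysis with underlying /d/ and a rule producing [t] in isolation would wrongly predict alternation here too.
So /t/ is underlying, and a rule of intervocalic voicing — voiceless stops become voiced between vowels — gives [d].
The one attested form of 'tooth', [ɣaʒut], shows underlying /ɣaʒut/. Applying the same rule between vowels gives [ɣaʒudi].

[ɣaʒudi]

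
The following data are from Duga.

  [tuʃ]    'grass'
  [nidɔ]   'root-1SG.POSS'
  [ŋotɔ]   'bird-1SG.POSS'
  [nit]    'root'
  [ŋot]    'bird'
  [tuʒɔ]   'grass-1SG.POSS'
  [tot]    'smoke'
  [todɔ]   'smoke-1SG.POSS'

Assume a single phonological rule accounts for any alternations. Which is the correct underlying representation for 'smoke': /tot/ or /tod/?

/tod/

In [tot] and [todɔ] the final segment of 'smoke' alternates: [t] ~ [d].
The stem 'bird' ([ŋot], [ŋotɔ]) shows [t] unchanged in both environments, so [t] cannot be basic with [d] derived before the 1SG.POSS suffix.
So /d/ is underlying, and a rule of word-final obstruent devoicing — voiced obstruents become voiceless word-finally — gives [t].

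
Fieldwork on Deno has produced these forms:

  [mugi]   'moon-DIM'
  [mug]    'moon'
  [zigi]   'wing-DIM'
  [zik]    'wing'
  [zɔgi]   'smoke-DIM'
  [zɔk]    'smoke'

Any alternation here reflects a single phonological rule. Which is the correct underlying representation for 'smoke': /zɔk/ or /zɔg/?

The root 'smoke' surfaces as [zɔgi] and [zɔk], with a stem-final [g] ~ [k] alternation.
But 'moon' keeps [g] in both environments ([mugi], [mug]), so there is no rule changing /g/ to [k] in isolation.
The alternation reflects intervocalic voicing: voiceless stops become voiced between vowels. /k/ is underlying.

/zɔk/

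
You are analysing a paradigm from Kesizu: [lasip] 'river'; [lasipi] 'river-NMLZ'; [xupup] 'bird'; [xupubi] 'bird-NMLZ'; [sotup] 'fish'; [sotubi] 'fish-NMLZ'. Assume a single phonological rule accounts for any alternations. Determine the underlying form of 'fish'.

/sotub/

In [sotup] and [sotubi] the final segment of 'fish' alternates: [p] ~ [b].
The stem 'river' ([lasip], [lasipi]) shows [p] unchanged in both environments, so [p] cannot be basic with [b] derived before the NMLZ suffix.
The underlying segment must be /b/; voiced obstruents become voiceless word-finally, yielding [p] there.
The underlying form of 'fish' is therefore /sotub/.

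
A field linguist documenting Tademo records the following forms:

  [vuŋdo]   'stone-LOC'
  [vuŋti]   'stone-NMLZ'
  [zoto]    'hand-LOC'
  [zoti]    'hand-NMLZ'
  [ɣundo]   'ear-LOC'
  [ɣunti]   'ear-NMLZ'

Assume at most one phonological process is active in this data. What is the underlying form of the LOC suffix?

/-do/

The LOC suffix surfaces as [-do] and [-to], depending on the final segment of the stem.
The NMLZ suffix, which begins with [t], is invariant after every stem; so [t] is not altered by any rule here.
The LOC suffix is therefore /-do/ underlyingly, with post-vocalic devoicing: voiced stops become voiceless after a vowel.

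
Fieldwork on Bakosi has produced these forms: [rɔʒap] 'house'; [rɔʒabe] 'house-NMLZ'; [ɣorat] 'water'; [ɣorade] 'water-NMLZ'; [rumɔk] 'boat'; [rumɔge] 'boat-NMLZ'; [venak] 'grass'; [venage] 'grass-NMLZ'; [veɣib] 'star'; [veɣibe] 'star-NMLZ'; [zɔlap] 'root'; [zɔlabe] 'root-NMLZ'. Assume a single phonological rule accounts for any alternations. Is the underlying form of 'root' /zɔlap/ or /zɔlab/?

/zɔlap/

In [zɔlap] and [zɔlabe] the final segment of 'root' alternates: [p] ~ [b].
The stem 'star' ([veɣib], [veɣibe]) shows [b] unchanged in both environments, so [b] cannot be basic with [p] derived in isolation.
The underlying segment must be /p/; voiceless stops become voiced between vowels, yielding [b] there.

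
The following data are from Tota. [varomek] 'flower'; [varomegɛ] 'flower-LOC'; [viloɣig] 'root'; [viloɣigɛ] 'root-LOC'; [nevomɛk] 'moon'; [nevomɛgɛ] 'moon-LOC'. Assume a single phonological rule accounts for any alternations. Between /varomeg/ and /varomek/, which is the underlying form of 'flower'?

/varomek/

The stem for 'flower' ends in [k] in [varomek] but [g] in [varomegɛ].
If /g/ were underlying and a rule turned it into [k] in isolation, 'root' would also alternate; but it has [g] in both [viloɣig] and [viloɣigɛ].
So /k/ is underlying, and a rule of intervocalic voicing — voiceless stops become voiced between vowels — gives [g].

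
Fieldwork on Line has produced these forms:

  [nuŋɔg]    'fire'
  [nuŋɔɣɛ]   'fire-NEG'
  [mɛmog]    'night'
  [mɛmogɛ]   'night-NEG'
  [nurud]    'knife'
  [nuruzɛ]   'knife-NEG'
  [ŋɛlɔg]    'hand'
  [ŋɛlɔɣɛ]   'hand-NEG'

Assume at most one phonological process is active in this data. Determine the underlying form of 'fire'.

The stem for 'fire' ends in [g] in [nuŋɔg] but [ɣ] in [nuŋɔɣɛ].
If /g/ were underlying and a rule turned it into [ɣ] before the NEG suffix, 'night' would also alternate; but it has [g] in both [mɛmog] and [mɛmogɛ].
Therefore /ɣ/ is basic and [g] is derived by word-final hardening (voiced fricatives become stops word-finally).
The underlying form of 'fire' is therefore /nuŋɔɣ/.

/nuŋɔɣ/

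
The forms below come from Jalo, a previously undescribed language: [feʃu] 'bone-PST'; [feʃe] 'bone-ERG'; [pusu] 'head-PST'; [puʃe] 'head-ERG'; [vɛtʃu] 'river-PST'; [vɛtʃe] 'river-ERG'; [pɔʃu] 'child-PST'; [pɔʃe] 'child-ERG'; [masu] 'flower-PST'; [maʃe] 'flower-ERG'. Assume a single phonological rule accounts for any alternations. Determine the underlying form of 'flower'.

/mas/

In [masu] and [maʃe] the final segment of 'flower' alternates: [s] ~ [ʃ].
The stem 'bone' ([feʃu], [feʃe]) shows [ʃ] unchanged in both environments, so [ʃ] cannot be basic with [s] derived before the PST suffix.
The underlying segment must be /s/; /s/ becomes palato-alveolar [ʃ] before a front vowel, yielding [ʃ] there.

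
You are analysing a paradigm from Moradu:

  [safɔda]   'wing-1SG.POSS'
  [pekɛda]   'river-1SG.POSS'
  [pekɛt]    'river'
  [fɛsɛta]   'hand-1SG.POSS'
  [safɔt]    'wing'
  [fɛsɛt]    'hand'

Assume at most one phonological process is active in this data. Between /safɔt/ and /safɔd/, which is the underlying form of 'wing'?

'wing' shows [d] ~ [t] at the end of the stem ([safɔda] vs [safɔt]).
But 'hand' keeps [t] in both environments ([fɛsɛta], [fɛsɛt]), so there is no rule changing /t/ to [d] before the 1SG.POSS suffix.
So /d/ is underlying, and a rule of word-final obstruent devoicing — voiced obstruents become voiceless word-finally — gives [t].

/safɔd/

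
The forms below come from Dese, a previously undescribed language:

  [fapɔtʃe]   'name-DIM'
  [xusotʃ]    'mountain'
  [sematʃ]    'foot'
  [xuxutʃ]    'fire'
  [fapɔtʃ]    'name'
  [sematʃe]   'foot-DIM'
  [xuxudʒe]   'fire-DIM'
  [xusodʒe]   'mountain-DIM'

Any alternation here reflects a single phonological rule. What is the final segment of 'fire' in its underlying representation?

'fire' shows [dʒ] ~ [tʃ] at the end of the stem ([xuxudʒe] vs [xuxutʃ]).
But 'name' keeps [tʃ] in both environments ([fapɔtʃe], [fapɔtʃ]), so there is no rule changing /tʃ/ to [dʒ] before the DIM suffix.
The underlying segment must be /dʒ/; voiced obstruents become voiceless word-finally, yielding [tʃ] there.

/dʒ/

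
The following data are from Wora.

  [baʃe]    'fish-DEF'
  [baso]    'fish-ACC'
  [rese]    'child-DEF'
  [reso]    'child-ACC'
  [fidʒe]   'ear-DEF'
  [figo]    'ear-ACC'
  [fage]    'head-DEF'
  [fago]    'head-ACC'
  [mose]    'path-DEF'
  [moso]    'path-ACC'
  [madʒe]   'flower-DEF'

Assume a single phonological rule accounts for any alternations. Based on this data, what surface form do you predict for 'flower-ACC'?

The stem for 'ear' ends in [dʒ] in [fidʒe] but [g] in [figo].
If /g/ were underlying and a rule turned it into [dʒ] before the DEF suffix, 'head' would also alternate; but it has [g] in both [fage] and [fago].
Therefore /dʒ/ is basic and [g] is derived by depalatalization (palato-alveolar /dʒ/ and /ʃ/ become [g] and [s] when no front vowel follows).
From [madʒe] the stem 'flower' is /madʒ/; when no front vowel follows this yields [mago].

[mago]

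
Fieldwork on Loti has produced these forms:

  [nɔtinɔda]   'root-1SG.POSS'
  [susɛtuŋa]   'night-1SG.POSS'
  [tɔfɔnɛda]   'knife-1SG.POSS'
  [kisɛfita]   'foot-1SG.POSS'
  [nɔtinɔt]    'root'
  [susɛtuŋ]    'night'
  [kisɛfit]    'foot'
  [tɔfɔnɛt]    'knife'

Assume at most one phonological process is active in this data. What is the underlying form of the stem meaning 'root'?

/nɔtinɔd/

'root' shows [d] ~ [t] at the end of the stem ([nɔtinɔda] vs [nɔtinɔt]).
But 'foot' keeps [t] in both environments ([kisɛfita], [kisɛfit]), so there is no rule changing /t/ to [d] before the 1SG.POSS suffix.
So /d/ is underlying, and a rule of word-final obstruent devoicing — voiced obstruents become voiceless word-finally — gives [t].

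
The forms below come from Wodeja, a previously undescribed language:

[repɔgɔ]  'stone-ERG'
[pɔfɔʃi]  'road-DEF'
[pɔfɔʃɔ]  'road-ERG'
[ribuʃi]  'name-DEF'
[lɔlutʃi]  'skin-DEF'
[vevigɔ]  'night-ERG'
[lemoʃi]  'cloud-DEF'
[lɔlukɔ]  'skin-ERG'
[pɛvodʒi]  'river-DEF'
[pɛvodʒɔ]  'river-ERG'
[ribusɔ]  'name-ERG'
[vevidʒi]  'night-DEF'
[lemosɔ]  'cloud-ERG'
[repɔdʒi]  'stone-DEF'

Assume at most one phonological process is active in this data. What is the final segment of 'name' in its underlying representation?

/s/

The root 'name' surfaces as [ribusɔ] and [ribuʃi], with a stem-final [s] ~ [ʃ] alternation.
But 'road' keeps [ʃ] in both environments ([pɔfɔʃɔ], [pɔfɔʃi]), so there is no rule changing /ʃ/ to [s] before the ERG suffix.
Therefore /s/ is basic and [ʃ] is derived by palatalization before a front vowel (/k/, /g/ and /s/ become palato-alveolar [tʃ], [dʒ] and [ʃ] before a front vowel).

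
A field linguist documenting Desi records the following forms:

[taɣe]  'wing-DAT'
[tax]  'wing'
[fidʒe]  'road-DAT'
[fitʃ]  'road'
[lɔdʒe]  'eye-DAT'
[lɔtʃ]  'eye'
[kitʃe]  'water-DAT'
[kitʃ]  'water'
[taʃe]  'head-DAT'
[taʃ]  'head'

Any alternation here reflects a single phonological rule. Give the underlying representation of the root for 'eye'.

/lɔdʒ/

'eye' shows [dʒ] ~ [tʃ] at the end of the stem ([lɔdʒe] vs [lɔtʃ]).
If /tʃ/ were underlying and a rule turned it into [dʒ] before the DAT suffix, 'water' would also alternate; but it has [tʃ] in both [kitʃe] and [kitʃ].
Therefore /dʒ/ is basic and [tʃ] is derived by word-final obstruent devoicing (voiced obstruents become voiceless word-finally).
Hence 'eye' is /lɔdʒ/ underlyingly.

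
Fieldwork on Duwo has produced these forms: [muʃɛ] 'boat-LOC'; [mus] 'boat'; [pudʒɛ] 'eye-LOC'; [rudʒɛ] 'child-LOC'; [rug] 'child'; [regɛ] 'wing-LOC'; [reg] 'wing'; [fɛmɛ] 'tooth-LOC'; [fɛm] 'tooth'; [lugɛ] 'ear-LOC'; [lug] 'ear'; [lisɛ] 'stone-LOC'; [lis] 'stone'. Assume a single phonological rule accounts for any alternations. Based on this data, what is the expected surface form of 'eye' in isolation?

In [rudʒɛ] and [rug] the final segment of 'child' alternates: [dʒ] ~ [g].
But 'wing' keeps [g] in both environments ([regɛ], [reg]), so there is no rule changing /g/ to [dʒ] before the LOC suffix.
The underlying segment must be /dʒ/; palato-alveolar /dʒ/ and /ʃ/ become [g] and [s] when no front vowel follows, yielding [g] there.
The one attested form of 'eye', [pudʒɛ], shows underlying /pudʒ/. Applying the same rule when no front vowel follows gives [pug].

[pug]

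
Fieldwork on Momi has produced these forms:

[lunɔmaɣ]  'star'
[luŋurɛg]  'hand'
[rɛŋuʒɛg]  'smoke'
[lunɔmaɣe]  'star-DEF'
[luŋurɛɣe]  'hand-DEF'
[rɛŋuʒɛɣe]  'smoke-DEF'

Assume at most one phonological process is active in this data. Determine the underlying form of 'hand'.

The root 'hand' surfaces as [luŋurɛg] and [luŋurɛɣe], with a stem-final [g] ~ [ɣ] alternation.
But 'star' keeps [ɣ] in both environments ([lunɔmaɣ], [lunɔmaɣe]), so there is no rule changing /ɣ/ to [g] in isolation.
The underlying segment must be /g/; voiced stops become fricatives between vowels, yielding [ɣ] there.
So 'hand' = /luŋurɛg/.

/luŋurɛg/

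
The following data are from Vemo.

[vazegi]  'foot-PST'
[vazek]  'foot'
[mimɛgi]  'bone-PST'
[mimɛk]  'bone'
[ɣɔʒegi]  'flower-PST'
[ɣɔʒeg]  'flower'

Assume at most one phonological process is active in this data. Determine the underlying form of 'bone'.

The stem for 'bone' ends in [g] in [mimɛgi] but [k] in [mimɛk].
Compare 'flower', with invariant [g] in [ɣɔʒegi] and [ɣɔʒeg]: an analysis with underlying /g/ and a rule producing [k] in isolation would wrongly predict alternation here too.
Therefore /k/ is basic and [g] is derived by intervocalic voicing (voiceless stops become voiced between vowels).

/mimɛk/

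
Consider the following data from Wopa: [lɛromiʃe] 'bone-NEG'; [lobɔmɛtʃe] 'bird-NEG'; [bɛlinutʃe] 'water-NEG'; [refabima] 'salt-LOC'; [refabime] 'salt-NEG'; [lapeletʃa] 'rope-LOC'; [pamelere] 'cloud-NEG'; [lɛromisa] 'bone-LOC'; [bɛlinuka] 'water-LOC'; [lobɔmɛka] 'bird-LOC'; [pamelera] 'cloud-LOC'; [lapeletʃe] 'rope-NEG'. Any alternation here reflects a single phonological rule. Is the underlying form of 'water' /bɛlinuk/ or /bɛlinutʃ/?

The stem for 'water' ends in [k] in [bɛlinuka] but [tʃ] in [bɛlinutʃe].
But 'rope' keeps [tʃ] in both environments ([lapeletʃa], [lapeletʃe]), so there is no rule changing /tʃ/ to [k] before the LOC suffix.
The alternation reflects palatalization before a front vowel: /k/ and /s/ become palato-alveolar [tʃ] and [ʃ] before a front vowel. /k/ is underlying.

/bɛlinuk/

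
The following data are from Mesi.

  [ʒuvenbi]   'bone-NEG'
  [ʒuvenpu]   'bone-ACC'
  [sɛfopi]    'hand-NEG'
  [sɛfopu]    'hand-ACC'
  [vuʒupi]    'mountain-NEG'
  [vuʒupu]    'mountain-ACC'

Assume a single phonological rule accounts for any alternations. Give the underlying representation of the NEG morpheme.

/-bi/

The NEG morpheme has two allomorphs, [-bi] and [-pi].
By contrast the ACC suffix keeps its initial [p] throughout — that segment must be underlying.
So the underlying form is /-bi/, and voiced stops become voiceless after a vowel.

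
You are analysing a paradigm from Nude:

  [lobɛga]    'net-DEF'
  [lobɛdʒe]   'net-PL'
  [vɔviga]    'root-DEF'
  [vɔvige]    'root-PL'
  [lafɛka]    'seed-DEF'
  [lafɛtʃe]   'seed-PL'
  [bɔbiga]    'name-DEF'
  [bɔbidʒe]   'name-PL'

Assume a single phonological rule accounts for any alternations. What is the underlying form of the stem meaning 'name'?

/bɔbidʒ/

The root 'name' surfaces as [bɔbiga] and [bɔbidʒe], with a stem-final [g] ~ [dʒ] alternation.
If /g/ were underlying and a rule turned it into [dʒ] before the PL suffix, 'root' would also alternate; but it has [g] in both [vɔviga] and [vɔvige].
Therefore /dʒ/ is basic and [g] is derived by depalatalization (palato-alveolar /tʃ/ and /dʒ/ become [k] and [g] when no front vowel follows).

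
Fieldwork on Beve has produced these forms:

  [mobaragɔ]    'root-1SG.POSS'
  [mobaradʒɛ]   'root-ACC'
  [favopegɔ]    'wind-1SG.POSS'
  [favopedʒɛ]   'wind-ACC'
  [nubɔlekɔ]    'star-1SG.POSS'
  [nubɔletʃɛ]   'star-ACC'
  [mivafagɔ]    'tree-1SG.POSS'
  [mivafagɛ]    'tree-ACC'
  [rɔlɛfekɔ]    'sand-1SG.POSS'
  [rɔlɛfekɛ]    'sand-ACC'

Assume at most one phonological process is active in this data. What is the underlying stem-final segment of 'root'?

/dʒ/

The stem for 'root' ends in [g] in [mobaragɔ] but [dʒ] in [mobaradʒɛ].
The stem 'tree' ([mivafagɔ], [mivafagɛ]) shows [g] unchanged in both environments, so [g] cannot be basic with [dʒ] derived before the ACC suffix.
The underlying segment must be /dʒ/; palato-alveolar /tʃ/ and /dʒ/ become [k] and [g] when no front vowel follows, yielding [g] there.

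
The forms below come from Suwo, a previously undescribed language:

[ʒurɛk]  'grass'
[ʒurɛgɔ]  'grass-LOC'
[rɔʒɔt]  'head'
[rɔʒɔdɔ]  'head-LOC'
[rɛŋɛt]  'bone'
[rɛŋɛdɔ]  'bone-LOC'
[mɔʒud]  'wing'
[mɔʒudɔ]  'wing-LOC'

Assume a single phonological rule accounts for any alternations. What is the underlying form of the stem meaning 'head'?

The root 'head' surfaces as [rɔʒɔt] and [rɔʒɔdɔ], with a stem-final [t] ~ [d] alternation.
If /d/ were underlying and a rule turned it into [t] in isolation, 'wing' would also alternate; but it has [d] in both [mɔʒud] and [mɔʒudɔ].
So /t/ is underlying, and a rule of intervocalic voicing — voiceless stops become voiced between vowels — gives [d].

/rɔʒɔt/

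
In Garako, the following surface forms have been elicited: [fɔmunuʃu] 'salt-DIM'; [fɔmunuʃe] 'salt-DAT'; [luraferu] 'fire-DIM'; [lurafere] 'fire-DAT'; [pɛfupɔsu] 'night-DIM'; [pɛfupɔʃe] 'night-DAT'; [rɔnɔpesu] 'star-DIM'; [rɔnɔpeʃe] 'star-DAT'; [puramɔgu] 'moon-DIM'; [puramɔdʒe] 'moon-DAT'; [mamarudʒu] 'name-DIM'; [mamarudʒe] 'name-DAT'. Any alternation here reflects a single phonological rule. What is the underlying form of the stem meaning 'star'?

The root 'star' surfaces as [rɔnɔpesu] and [rɔnɔpeʃe], with a stem-final [s] ~ [ʃ] alternation.
But 'salt' keeps [ʃ] in both environments ([fɔmunuʃu], [fɔmunuʃe]), so there is no rule changing /ʃ/ to [s] before the DIM suffix.
The alternation reflects palatalization before a front vowel: /g/ and /s/ become palato-alveolar [dʒ] and [ʃ] before a front vowel. /s/ is underlying.
Hence 'star' is /rɔnɔpes/ underlyingly.

/rɔnɔpes/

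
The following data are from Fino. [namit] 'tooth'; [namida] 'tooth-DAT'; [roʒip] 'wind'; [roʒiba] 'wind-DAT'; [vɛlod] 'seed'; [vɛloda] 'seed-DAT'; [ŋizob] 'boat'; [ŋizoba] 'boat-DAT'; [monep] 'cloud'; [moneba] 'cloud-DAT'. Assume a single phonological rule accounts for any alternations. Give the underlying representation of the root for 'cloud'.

/monep/

The root 'cloud' surfaces as [monep] and [moneba], with a stem-final [p] ~ [b] alternation.
If /b/ were underlying and a rule turned it into [p] in isolation, 'boat' would also alternate; but it has [b] in both [ŋizob] and [ŋizoba].
So /p/ is underlying, and a rule of intervocalic voicing — voiceless stops become voiced between vowels — gives [b].
Hence 'cloud' is /monep/ underlyingly.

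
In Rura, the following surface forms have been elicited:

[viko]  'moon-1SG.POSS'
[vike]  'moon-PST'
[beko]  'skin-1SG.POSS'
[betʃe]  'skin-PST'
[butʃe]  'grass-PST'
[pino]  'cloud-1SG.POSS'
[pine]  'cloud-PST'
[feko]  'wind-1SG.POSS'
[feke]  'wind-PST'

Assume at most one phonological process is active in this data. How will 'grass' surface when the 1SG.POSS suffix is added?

[buko]

'skin' shows [k] ~ [tʃ] at the end of the stem ([beko] vs [betʃe]).
If /k/ were underlying and a rule turned it into [tʃ] before the PST suffix, 'wind' would also alternate; but it has [k] in both [feko] and [feke].
The alternation reflects depalatalization: palato-alveolar /tʃ/ becomes [k] when no front vowel follows. /tʃ/ is underlying.
The one attested form of 'grass', [butʃe], shows underlying /butʃ/. Applying the same rule when no front vowel follows gives [buko].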